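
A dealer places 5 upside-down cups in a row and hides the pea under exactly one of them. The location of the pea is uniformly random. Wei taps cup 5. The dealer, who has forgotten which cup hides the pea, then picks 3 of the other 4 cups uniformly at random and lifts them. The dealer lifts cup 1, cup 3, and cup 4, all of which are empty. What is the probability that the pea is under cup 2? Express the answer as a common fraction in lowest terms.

Condition on the true location of the pea.
If it is under any of cups 1, 3, and 4 (prior 1/5 each): that cup was opened and seen not to hold the prize — ruled out; weight (1/5)·0 = 0 each.
If it is under either of cups 2 and 5 (prior 1/5 each): the dealer picks exactly this set with probability 1/4 regardless, and none is the prize; weight (1/5)·(1/4) = 1/20 each.
The weights sum to 1/10.
So P(the pea under cup 2 | the dealer opened cup 1, cup 3, and cup 4) = (1/20) / (1/10) = 1/2.

1/2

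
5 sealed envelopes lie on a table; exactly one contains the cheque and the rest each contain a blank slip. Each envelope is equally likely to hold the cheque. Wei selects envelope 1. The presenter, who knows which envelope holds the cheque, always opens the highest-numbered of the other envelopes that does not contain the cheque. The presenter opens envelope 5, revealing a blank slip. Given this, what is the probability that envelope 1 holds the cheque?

1/4

Condition on the true location of the cheque.
If it is in any of envelopes 1, 2, 3, and 4 (prior 1/5 each): envelope 5 is the highest-numbered option available, probability 1; weight (1/5)·1 = 1/5 each.
If it is in envelope 5 (prior 1/5): the presenter opened envelope 5, so this case is ruled out; weight (1/5)·0 = 0.
The weights sum to 4/5.
So P(the cheque in envelope 1 | the presenter opened envelope 5) = (1/5) / (4/5) = 1/4.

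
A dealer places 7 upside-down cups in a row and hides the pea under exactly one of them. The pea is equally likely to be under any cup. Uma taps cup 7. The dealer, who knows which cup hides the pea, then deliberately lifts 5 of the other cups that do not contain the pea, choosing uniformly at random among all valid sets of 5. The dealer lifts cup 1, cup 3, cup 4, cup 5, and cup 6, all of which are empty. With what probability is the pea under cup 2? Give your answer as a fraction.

Condition on the true location of the pea.
If it is under any of cups 1, 3, 4, 5, and 6 (prior 1/7 each): that cup was opened and seen not to hold the prize — ruled out; weight (1/7)·0 = 0 each.
If it is under cup 2 (prior 1/7): the dealer has no choice, probability 1; weight (1/7)·1 = 1/7.
If it is under cup 7 (prior 1/7): the dealer has 6 equally likely choices, so probability 1/6; weight (1/7)·(1/6) = 1/42.
The weights sum to 1/6.
So P(the pea under cup 2 | the dealer opened cup 1, cup 3, cup 4, cup 5, and cup 6) = (1/7) / (1/6) = 6/7.

6/7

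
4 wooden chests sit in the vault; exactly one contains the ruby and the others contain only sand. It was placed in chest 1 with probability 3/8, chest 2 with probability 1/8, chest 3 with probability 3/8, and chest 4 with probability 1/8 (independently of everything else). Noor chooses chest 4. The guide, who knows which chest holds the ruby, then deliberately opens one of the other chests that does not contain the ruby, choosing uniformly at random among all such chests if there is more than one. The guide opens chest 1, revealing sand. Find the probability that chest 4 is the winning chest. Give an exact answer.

Consider each possible location of the ruby in turn.
If it is in chest 1 (prior 3/8): the guide opened chest 1, so this case is ruled out; weight (3/8)·0 = 0.
If it is in chest 2 (prior 1/8): the guide has 2 equally likely choices, so probability 1/2; weight (1/8)·(1/2) = 1/16.
If it is in chest 3 (prior 3/8): the guide has 2 equally likely choices, so probability 1/2; weight (3/8)·(1/2) = 3/16.
If it is in chest 4 (prior 1/8): the guide has 3 equally likely choices, so probability 1/3; weight (1/8)·(1/3) = 1/24.
The weights sum to 7/24.
So P(the ruby in chest 4 | the guide opened chest 1) = (1/24) / (7/24) = 1/7.

1/7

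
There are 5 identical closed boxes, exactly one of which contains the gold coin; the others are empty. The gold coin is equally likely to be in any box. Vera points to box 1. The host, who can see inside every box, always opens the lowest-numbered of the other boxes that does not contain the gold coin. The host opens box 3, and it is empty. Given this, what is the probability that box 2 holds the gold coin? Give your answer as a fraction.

Condition on the true location of the gold coin.
If it is in any of boxes 1, 4, and 5 (prior 1/5 each): the host would have opened box 2 instead, probability 0; weight (1/5)·0 = 0 each.
If it is in box 2 (prior 1/5): box 3 is the lowest-numbered option available, probability 1; weight (1/5)·1 = 1/5.
If it is in box 3 (prior 1/5): the host opened box 3, so this case is ruled out; weight (1/5)·0 = 0.
The weights sum to 1/5.
So P(the gold coin in box 2 | the host opened box 3) = (1/5) / (1/5) = 1.

1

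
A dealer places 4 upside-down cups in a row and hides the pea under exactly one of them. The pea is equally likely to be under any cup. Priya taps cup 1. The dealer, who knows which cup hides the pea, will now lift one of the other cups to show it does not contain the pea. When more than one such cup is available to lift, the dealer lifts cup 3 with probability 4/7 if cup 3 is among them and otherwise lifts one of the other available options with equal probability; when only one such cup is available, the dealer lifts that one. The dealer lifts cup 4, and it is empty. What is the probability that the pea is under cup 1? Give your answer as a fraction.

3/16

Apply Bayes' rule, conditioning on where the pea actually is.
If it is under cup 1 (prior 1/4): cup 3 is available but not opened; cup 4 gets probability (1 − 4/7)/2 = 3/14; weight (1/4)·(3/14) = 3/56.
If it is under cup 2 (prior 1/4): cup 3 is available but not opened, probability 3/7; weight (1/4)·(3/7) = 3/28.
If it is under cup 3 (prior 1/4): cup 3 holds the prize so is unavailable; the dealer chooses uniformly among the 2 others, probability 1/2; weight (1/4)·(1/2) = 1/8.
If it is under cup 4 (prior 1/4): the dealer opened cup 4, so this case is ruled out; weight (1/4)·0 = 0.
The weights sum to 2/7.
So P(the pea under cup 1 | the dealer opened cup 4) = (3/56) / (2/7) = 3/16.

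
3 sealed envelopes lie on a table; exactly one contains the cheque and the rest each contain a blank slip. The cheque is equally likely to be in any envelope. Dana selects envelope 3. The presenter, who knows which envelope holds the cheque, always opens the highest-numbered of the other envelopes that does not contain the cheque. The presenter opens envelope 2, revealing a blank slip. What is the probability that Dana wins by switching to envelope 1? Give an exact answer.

1/2

Consider each possible location of the cheque in turn.
If it is in either of envelopes 1 and 3 (prior 1/3 each): envelope 2 is the highest-numbered option available, probability 1; weight (1/3)·1 = 1/3 each.
If it is in envelope 2 (prior 1/3): the presenter opened envelope 2, so this case is ruled out; weight (1/3)·0 = 0.
The weights sum to 2/3.
So P(the cheque in envelope 1 | the presenter opened envelope 2) = (1/3) / (2/3) = 1/2.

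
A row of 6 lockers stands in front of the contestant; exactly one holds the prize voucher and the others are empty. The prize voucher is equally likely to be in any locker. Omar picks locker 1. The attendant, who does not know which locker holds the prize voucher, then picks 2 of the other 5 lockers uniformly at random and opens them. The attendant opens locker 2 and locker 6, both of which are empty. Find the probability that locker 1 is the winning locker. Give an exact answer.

1/4

Consider each possible location of the prize voucher in turn.
If it is in any of lockers 1, 3, 4, and 5 (prior 1/6 each): the attendant picks exactly this set with probability 1/10 regardless, and none is the prize; weight (1/6)·(1/10) = 1/60 each.
If it is in either of lockers 2 and 6 (prior 1/6 each): that locker was opened and seen not to hold the prize — ruled out; weight (1/6)·0 = 0 each.
The weights sum to 1/15.
So P(the prize voucher in locker 1 | the attendant opened locker 2 and locker 6) = (1/60) / (1/15) = 1/4.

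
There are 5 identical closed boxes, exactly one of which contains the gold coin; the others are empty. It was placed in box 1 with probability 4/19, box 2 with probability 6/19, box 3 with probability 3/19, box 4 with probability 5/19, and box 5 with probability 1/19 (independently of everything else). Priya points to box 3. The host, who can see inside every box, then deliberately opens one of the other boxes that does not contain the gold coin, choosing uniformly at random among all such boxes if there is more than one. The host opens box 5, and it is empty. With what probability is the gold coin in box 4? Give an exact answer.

Apply Bayes' rule, conditioning on where the gold coin actually is.
If it is in box 1 (prior 4/19): the host has 3 equally likely choices, so probability 1/3; weight (4/19)·(1/3) = 4/57.
If it is in box 2 (prior 6/19): the host has 3 equally likely choices, so probability 1/3; weight (6/19)·(1/3) = 2/19.
If it is in box 3 (prior 3/19): the host has 4 equally likely choices, so probability 1/4; weight (3/19)·(1/4) = 3/76.
If it is in box 4 (prior 5/19): the host has 3 equally likely choices, so probability 1/3; weight (5/19)·(1/3) = 5/57.
If it is in box 5 (prior 1/19): the host opened box 5, so this case is ruled out; weight (1/19)·0 = 0.
The weights sum to 23/76.
So P(the gold coin in box 4 | the host opened box 5) = (5/57) / (23/76) = 20/69.

20/69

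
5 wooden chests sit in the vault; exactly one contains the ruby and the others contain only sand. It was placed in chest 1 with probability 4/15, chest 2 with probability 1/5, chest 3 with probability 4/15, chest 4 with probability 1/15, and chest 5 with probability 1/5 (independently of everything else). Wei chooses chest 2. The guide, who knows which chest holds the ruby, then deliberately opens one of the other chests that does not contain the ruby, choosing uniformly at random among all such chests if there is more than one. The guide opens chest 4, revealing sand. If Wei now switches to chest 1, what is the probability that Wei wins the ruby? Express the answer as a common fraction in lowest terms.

16/53

Apply Bayes' rule, conditioning on where the ruby actually is.
If it is in either of chests 1 and 3 (prior 4/15 each): the guide has 3 equally likely choices, so probability 1/3; weight (4/15)·(1/3) = 4/45 each.
If it is in chest 2 (prior 1/5): the guide has 4 equally likely choices, so probability 1/4; weight (1/5)·(1/4) = 1/20.
If it is in chest 4 (prior 1/15): the guide opened chest 4, so this case is ruled out; weight (1/15)·0 = 0.
If it is in chest 5 (prior 1/5): the guide has 3 equally likely choices, so probability 1/3; weight (1/5)·(1/3) = 1/15.
The weights sum to 53/180.
So P(the ruby in chest 1 | the guide opened chest 4) = (4/45) / (53/180) = 16/53.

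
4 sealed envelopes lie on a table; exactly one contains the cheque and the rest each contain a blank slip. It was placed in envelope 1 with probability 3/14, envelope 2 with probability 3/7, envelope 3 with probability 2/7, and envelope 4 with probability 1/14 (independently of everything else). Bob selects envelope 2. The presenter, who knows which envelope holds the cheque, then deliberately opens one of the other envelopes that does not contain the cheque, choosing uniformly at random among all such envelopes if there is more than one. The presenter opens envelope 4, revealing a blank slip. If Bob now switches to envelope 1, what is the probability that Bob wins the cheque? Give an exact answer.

3/11

Condition on the true location of the cheque.
If it is in envelope 1 (prior 3/14): the presenter has 2 equally likely choices, so probability 1/2; weight (3/14)·(1/2) = 3/28.
If it is in envelope 2 (prior 3/7): the presenter has 3 equally likely choices, so probability 1/3; weight (3/7)·(1/3) = 1/7.
If it is in envelope 3 (prior 2/7): the presenter has 2 equally likely choices, so probability 1/2; weight (2/7)·(1/2) = 1/7.
If it is in envelope 4 (prior 1/14): the presenter opened envelope 4, so this case is ruled out; weight (1/14)·0 = 0.
The weights sum to 11/28.
So P(the cheque in envelope 1 | the presenter opened envelope 4) = (3/28) / (11/28) = 3/11.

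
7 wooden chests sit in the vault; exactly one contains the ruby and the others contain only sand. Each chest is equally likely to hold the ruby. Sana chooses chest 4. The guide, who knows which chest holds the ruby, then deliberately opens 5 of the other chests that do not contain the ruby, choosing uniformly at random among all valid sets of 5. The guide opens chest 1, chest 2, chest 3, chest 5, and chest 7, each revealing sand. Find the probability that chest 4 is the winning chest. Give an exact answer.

Condition on the true location of the ruby.
If it is in any of chests 1, 2, 3, 5, and 7 (prior 1/7 each): that chest was opened and seen not to hold the prize — ruled out; weight (1/7)·0 = 0 each.
If it is in chest 4 (prior 1/7): the guide has 6 equally likely choices, so probability 1/6; weight (1/7)·(1/6) = 1/42.
If it is in chest 6 (prior 1/7): the guide has no choice, probability 1; weight (1/7)·1 = 1/7.
The weights sum to 1/6.
So P(the ruby in chest 4 | the guide opened chest 1, chest 2, chest 3, chest 5, and chest 7) = (1/42) / (1/6) = 1/7.

1/7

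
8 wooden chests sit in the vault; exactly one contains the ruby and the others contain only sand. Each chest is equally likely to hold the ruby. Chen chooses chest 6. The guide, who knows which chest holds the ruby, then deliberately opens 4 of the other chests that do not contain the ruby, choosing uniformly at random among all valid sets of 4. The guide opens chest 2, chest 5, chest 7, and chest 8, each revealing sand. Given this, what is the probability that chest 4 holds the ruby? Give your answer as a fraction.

7/24

Consider each possible location of the ruby in turn.
If it is in any of chests 1, 3, and 4 (prior 1/8 each): the guide has 15 equally likely choices, so probability 1/15; weight (1/8)·(1/15) = 1/120 each.
If it is in any of chests 2, 5, 7, and 8 (prior 1/8 each): that chest was opened and seen not to hold the prize — ruled out; weight (1/8)·0 = 0 each.
If it is in chest 6 (prior 1/8): the guide has 35 equally likely choices, so probability 1/35; weight (1/8)·(1/35) = 1/280.
The weights sum to 1/35.
So P(the ruby in chest 4 | the guide opened chest 2, chest 5, chest 7, and chest 8) = (1/120) / (1/35) = 7/24.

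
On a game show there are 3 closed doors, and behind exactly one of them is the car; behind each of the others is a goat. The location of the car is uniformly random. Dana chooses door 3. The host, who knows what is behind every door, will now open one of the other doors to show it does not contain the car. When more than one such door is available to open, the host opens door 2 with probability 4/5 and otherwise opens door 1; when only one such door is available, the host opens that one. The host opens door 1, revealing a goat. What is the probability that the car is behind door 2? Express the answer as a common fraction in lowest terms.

Consider each possible location of the car in turn.
If it is behind door 1 (prior 1/3): the host opened door 1, so this case is ruled out; weight (1/3)·0 = 0.
If it is behind door 2 (prior 1/3): only door 1 is available, probability 1; weight (1/3)·1 = 1/3.
If it is behind door 3 (prior 1/3): door 2 is available but not opened, probability 1/5; weight (1/3)·(1/5) = 1/15.
The weights sum to 2/5.
So P(the car behind door 2 | the host opened door 1) = (1/3) / (2/5) = 5/6.

5/6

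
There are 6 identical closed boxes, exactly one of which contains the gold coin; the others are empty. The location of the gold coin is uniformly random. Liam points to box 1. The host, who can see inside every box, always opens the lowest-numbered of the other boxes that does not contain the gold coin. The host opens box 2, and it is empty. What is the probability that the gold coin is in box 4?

Apply Bayes' rule, conditioning on where the gold coin actually is.
If it is in any of boxes 1, 3, 4, 5, and 6 (prior 1/6 each): box 2 is the lowest-numbered option available, probability 1; weight (1/6)·1 = 1/6 each.
If it is in box 2 (prior 1/6): the host opened box 2, so this case is ruled out; weight (1/6)·0 = 0.
The weights sum to 5/6.
So P(the gold coin in box 4 | the host opened box 2) = (1/6) / (5/6) = 1/5.

1/5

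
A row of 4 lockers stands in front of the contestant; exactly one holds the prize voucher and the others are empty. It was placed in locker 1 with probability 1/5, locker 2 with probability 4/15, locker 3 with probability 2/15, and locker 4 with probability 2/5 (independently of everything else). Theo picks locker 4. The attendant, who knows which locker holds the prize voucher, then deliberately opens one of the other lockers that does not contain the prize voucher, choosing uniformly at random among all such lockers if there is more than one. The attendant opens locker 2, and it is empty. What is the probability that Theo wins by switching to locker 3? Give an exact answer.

2/9

Consider each possible location of the prize voucher in turn.
If it is in locker 1 (prior 1/5): the attendant has 2 equally likely choices, so probability 1/2; weight (1/5)·(1/2) = 1/10.
If it is in locker 2 (prior 4/15): the attendant opened locker 2, so this case is ruled out; weight (4/15)·0 = 0.
If it is in locker 3 (prior 2/15): the attendant has 2 equally likely choices, so probability 1/2; weight (2/15)·(1/2) = 1/15.
If it is in locker 4 (prior 2/5): the attendant has 3 equally likely choices, so probability 1/3; weight (2/5)·(1/3) = 2/15.
The weights sum to 3/10.
So P(the prize voucher in locker 3 | the attendant opened locker 2) = (1/15) / (3/10) = 2/9.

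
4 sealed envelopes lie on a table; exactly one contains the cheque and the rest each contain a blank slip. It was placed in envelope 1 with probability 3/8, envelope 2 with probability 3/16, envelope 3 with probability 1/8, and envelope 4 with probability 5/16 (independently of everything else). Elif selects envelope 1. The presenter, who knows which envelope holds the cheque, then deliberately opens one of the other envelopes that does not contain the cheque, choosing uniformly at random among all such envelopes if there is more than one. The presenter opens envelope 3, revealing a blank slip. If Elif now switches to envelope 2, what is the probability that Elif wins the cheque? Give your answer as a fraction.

Condition on the true location of the cheque.
If it is in envelope 1 (prior 3/8): the presenter has 3 equally likely choices, so probability 1/3; weight (3/8)·(1/3) = 1/8.
If it is in envelope 2 (prior 3/16): the presenter has 2 equally likely choices, so probability 1/2; weight (3/16)·(1/2) = 3/32.
If it is in envelope 3 (prior 1/8): the presenter opened envelope 3, so this case is ruled out; weight (1/8)·0 = 0.
If it is in envelope 4 (prior 5/16): the presenter has 2 equally likely choices, so probability 1/2; weight (5/16)·(1/2) = 5/32.
The weights sum to 3/8.
So P(the cheque in envelope 2 | the presenter opened envelope 3) = (3/32) / (3/8) = 1/4.

1/4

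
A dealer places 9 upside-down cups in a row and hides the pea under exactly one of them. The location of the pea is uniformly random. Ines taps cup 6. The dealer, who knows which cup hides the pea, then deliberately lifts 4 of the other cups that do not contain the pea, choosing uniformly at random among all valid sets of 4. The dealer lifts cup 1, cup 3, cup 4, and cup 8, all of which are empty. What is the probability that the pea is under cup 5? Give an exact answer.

Apply Bayes' rule, conditioning on where the pea actually is.
If it is under any of cups 1, 3, 4, and 8 (prior 1/9 each): that cup was opened and seen not to hold the prize — ruled out; weight (1/9)·0 = 0 each.
If it is under any of cups 2, 5, 7, and 9 (prior 1/9 each): the dealer has 35 equally likely choices, so probability 1/35; weight (1/9)·(1/35) = 1/315 each.
If it is under cup 6 (prior 1/9): the dealer has 70 equally likely choices, so probability 1/70; weight (1/9)·(1/70) = 1/630.
The weights sum to 1/70.
So P(the pea under cup 5 | the dealer opened cup 1, cup 3, cup 4, and cup 8) = (1/315) / (1/70) = 2/9.

2/9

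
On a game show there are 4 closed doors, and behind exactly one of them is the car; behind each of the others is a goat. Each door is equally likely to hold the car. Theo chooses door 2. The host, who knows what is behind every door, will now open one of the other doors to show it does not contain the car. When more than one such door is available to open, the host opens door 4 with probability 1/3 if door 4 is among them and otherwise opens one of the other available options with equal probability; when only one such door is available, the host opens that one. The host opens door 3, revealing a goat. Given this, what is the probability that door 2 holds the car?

Apply Bayes' rule, conditioning on where the car actually is.
If it is behind door 1 (prior 1/4): door 4 is available but not opened, probability 2/3; weight (1/4)·(2/3) = 1/6.
If it is behind door 2 (prior 1/4): door 4 is available but not opened; door 3 gets probability (1 − 1/3)/2 = 1/3; weight (1/4)·(1/3) = 1/12.
If it is behind door 3 (prior 1/4): the host opened door 3, so this case is ruled out; weight (1/4)·0 = 0.
If it is behind door 4 (prior 1/4): door 4 holds the prize so is unavailable; the host chooses uniformly among the 2 others, probability 1/2; weight (1/4)·(1/2) = 1/8.
The weights sum to 3/8.
So P(the car behind door 2 | the host opened door 3) = (1/12) / (3/8) = 2/9.

2/9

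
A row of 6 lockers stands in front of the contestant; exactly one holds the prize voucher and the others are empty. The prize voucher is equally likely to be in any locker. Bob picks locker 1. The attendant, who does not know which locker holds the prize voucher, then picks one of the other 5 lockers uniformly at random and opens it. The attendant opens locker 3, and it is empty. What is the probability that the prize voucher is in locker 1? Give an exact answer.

1/5

Consider each possible location of the prize voucher in turn.
If it is in any of lockers 1, 2, 4, 5, and 6 (prior 1/6 each): the attendant picks locker 3 with probability 1/5 regardless, and it is not the prize; weight (1/6)·(1/5) = 1/30 each.
If it is in locker 3 (prior 1/6): the attendant opened locker 3, so this case is ruled out; weight (1/6)·0 = 0.
The weights sum to 1/6.
So P(the prize voucher in locker 1 | the attendant opened locker 3) = (1/30) / (1/6) = 1/5.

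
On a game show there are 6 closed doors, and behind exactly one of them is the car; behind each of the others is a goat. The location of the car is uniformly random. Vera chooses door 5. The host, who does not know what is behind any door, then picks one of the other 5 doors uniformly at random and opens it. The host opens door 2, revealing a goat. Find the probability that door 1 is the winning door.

Condition on the true location of the car.
If it is behind any of doors 1, 3, 4, 5, and 6 (prior 1/6 each): the host picks door 2 with probability 1/5 regardless, and it is not the prize; weight (1/6)·(1/5) = 1/30 each.
If it is behind door 2 (prior 1/6): the host opened door 2, so this case is ruled out; weight (1/6)·0 = 0.
The weights sum to 1/6.
So P(the car behind door 1 | the host opened door 2) = (1/30) / (1/6) = 1/5.

1/5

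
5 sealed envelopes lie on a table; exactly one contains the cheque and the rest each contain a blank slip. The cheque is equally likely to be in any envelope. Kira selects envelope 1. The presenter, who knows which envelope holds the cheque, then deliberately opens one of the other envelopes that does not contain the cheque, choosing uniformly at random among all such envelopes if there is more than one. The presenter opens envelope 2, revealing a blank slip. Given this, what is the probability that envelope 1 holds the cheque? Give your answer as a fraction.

Apply Bayes' rule, conditioning on where the cheque actually is.
If it is in envelope 1 (prior 1/5): the presenter has 4 equally likely choices, so probability 1/4; weight (1/5)·(1/4) = 1/20.
If it is in envelope 2 (prior 1/5): the presenter opened envelope 2, so this case is ruled out; weight (1/5)·0 = 0.
If it is in any of envelopes 3, 4, and 5 (prior 1/5 each): the presenter has 3 equally likely choices, so probability 1/3; weight (1/5)·(1/3) = 1/15 each.
The weights sum to 1/4.
So P(the cheque in envelope 1 | the presenter opened envelope 2) = (1/20) / (1/4) = 1/5.

1/5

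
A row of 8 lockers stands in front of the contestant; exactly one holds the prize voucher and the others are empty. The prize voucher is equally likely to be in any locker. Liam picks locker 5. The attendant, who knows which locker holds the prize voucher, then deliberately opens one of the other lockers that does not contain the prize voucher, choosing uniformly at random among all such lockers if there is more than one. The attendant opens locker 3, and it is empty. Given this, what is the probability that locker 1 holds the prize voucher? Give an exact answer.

Condition on the true location of the prize voucher.
If it is in any of lockers 1, 2, 4, 6, 7, and 8 (prior 1/8 each): the attendant has 6 equally likely choices, so probability 1/6; weight (1/8)·(1/6) = 1/48 each.
If it is in locker 3 (prior 1/8): the attendant opened locker 3, so this case is ruled out; weight (1/8)·0 = 0.
If it is in locker 5 (prior 1/8): the attendant has 7 equally likely choices, so probability 1/7; weight (1/8)·(1/7) = 1/56.
The weights sum to 1/7.
So P(the prize voucher in locker 1 | the attendant opened locker 3) = (1/48) / (1/7) = 7/48.

7/48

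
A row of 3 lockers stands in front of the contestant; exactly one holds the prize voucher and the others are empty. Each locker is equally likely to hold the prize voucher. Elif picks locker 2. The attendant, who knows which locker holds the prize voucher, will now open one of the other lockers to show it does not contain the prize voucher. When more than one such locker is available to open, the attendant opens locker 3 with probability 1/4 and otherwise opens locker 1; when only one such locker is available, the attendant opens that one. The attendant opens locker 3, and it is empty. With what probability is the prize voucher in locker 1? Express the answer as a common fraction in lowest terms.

Consider each possible location of the prize voucher in turn.
If it is in locker 1 (prior 1/3): only locker 3 is available, probability 1; weight (1/3)·1 = 1/3.
If it is in locker 2 (prior 1/3): locker 3 is available, opened with probability 1/4; weight (1/3)·(1/4) = 1/12.
If it is in locker 3 (prior 1/3): the attendant opened locker 3, so this case is ruled out; weight (1/3)·0 = 0.
The weights sum to 5/12.
So P(the prize voucher in locker 1 | the attendant opened locker 3) = (1/3) / (5/12) = 4/5.

4/5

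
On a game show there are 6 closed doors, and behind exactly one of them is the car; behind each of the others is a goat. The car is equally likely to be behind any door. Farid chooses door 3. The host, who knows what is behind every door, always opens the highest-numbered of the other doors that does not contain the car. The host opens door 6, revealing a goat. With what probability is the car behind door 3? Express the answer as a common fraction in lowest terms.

1/5

Condition on the true location of the car.
If it is behind any of doors 1, 2, 3, 4, and 5 (prior 1/6 each): door 6 is the highest-numbered option available, probability 1; weight (1/6)·1 = 1/6 each.
If it is behind door 6 (prior 1/6): the host opened door 6, so this case is ruled out; weight (1/6)·0 = 0.
The weights sum to 5/6.
So P(the car behind door 3 | the host opened door 6) = (1/6) / (5/6) = 1/5.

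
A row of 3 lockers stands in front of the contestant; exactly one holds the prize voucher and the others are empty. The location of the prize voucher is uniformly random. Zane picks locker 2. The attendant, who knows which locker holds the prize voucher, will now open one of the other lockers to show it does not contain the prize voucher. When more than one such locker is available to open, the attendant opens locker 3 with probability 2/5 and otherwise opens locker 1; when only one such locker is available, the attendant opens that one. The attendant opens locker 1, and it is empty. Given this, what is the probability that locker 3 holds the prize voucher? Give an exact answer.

Consider each possible location of the prize voucher in turn.
If it is in locker 1 (prior 1/3): the attendant opened locker 1, so this case is ruled out; weight (1/3)·0 = 0.
If it is in locker 2 (prior 1/3): locker 3 is available but not opened, probability 3/5; weight (1/3)·(3/5) = 1/5.
If it is in locker 3 (prior 1/3): only locker 1 is available, probability 1; weight (1/3)·1 = 1/3.
The weights sum to 8/15.
So P(the prize voucher in locker 3 | the attendant opened locker 1) = (1/3) / (8/15) = 5/8.

5/8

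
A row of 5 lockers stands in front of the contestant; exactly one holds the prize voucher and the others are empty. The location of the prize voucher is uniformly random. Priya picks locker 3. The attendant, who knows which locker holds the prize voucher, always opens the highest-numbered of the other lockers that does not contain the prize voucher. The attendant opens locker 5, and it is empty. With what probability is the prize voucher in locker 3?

1/4

Consider each possible location of the prize voucher in turn.
If it is in any of lockers 1, 2, 3, and 4 (prior 1/5 each): locker 5 is the highest-numbered option available, probability 1; weight (1/5)·1 = 1/5 each.
If it is in locker 5 (prior 1/5): the attendant opened locker 5, so this case is ruled out; weight (1/5)·0 = 0.
The weights sum to 4/5.
So P(the prize voucher in locker 3 | the attendant opened locker 5) = (1/5) / (4/5) = 1/4.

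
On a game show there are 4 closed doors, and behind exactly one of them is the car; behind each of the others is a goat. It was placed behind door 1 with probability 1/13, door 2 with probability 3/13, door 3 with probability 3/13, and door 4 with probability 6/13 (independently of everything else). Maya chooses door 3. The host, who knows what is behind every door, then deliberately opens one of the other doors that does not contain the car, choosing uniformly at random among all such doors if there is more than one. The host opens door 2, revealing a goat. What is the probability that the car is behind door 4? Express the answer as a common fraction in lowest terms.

2/3

Condition on the true location of the car.
If it is behind door 1 (prior 1/13): the host has 2 equally likely choices, so probability 1/2; weight (1/13)·(1/2) = 1/26.
If it is behind door 2 (prior 3/13): the host opened door 2, so this case is ruled out; weight (3/13)·0 = 0.
If it is behind door 3 (prior 3/13): the host has 3 equally likely choices, so probability 1/3; weight (3/13)·(1/3) = 1/13.
If it is behind door 4 (prior 6/13): the host has 2 equally likely choices, so probability 1/2; weight (6/13)·(1/2) = 3/13.
The weights sum to 9/26.
So P(the car behind door 4 | the host opened door 2) = (3/13) / (9/26) = 2/3.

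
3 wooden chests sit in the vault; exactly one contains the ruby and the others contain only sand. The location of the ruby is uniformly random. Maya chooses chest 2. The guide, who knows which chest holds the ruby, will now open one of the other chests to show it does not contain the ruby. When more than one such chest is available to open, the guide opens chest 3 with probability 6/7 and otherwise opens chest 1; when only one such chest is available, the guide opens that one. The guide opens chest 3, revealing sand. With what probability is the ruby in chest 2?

6/13

Consider each possible location of the ruby in turn.
If it is in chest 1 (prior 1/3): only chest 3 is available, probability 1; weight (1/3)·1 = 1/3.
If it is in chest 2 (prior 1/3): chest 3 is available, opened with probability 6/7; weight (1/3)·(6/7) = 2/7.
If it is in chest 3 (prior 1/3): the guide opened chest 3, so this case is ruled out; weight (1/3)·0 = 0.
The weights sum to 13/21.
So P(the ruby in chest 2 | the guide opened chest 3) = (2/7) / (13/21) = 6/13.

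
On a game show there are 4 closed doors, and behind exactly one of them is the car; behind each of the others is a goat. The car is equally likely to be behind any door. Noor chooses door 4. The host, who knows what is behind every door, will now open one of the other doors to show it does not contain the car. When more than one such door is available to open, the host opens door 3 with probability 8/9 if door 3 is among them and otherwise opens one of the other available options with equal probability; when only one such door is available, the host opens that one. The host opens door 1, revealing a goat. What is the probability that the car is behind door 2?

Condition on the true location of the car.
If it is behind door 1 (prior 1/4): the host opened door 1, so this case is ruled out; weight (1/4)·0 = 0.
If it is behind door 2 (prior 1/4): door 3 is available but not opened, probability 1/9; weight (1/4)·(1/9) = 1/36.
If it is behind door 3 (prior 1/4): door 3 holds the prize so is unavailable; the host chooses uniformly among the 2 others, probability 1/2; weight (1/4)·(1/2) = 1/8.
If it is behind door 4 (prior 1/4): door 3 is available but not opened; door 1 gets probability (1 − 8/9)/2 = 1/18; weight (1/4)·(1/18) = 1/72.
The weights sum to 1/6.
So P(the car behind door 2 | the host opened door 1) = (1/36) / (1/6) = 1/6.

1/6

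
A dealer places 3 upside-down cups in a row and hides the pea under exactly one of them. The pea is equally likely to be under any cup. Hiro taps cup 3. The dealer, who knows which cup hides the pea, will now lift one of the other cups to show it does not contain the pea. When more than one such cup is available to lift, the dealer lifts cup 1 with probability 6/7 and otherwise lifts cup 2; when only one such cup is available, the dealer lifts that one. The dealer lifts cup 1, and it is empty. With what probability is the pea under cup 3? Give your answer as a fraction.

6/13

Apply Bayes' rule, conditioning on where the pea actually is.
If it is under cup 1 (prior 1/3): the dealer opened cup 1, so this case is ruled out; weight (1/3)·0 = 0.
If it is under cup 2 (prior 1/3): only cup 1 is available, probability 1; weight (1/3)·1 = 1/3.
If it is under cup 3 (prior 1/3): cup 1 is available, opened with probability 6/7; weight (1/3)·(6/7) = 2/7.
The weights sum to 13/21.
So P(the pea under cup 3 | the dealer opened cup 1) = (2/7) / (13/21) = 6/13.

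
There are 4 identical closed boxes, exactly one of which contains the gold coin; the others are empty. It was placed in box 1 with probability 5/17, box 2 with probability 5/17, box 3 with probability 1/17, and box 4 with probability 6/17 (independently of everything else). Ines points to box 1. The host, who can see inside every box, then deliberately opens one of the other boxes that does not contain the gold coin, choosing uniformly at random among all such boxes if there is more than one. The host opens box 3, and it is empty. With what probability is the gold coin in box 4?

Condition on the true location of the gold coin.
If it is in box 1 (prior 5/17): the host has 3 equally likely choices, so probability 1/3; weight (5/17)·(1/3) = 5/51.
If it is in box 2 (prior 5/17): the host has 2 equally likely choices, so probability 1/2; weight (5/17)·(1/2) = 5/34.
If it is in box 3 (prior 1/17): the host opened box 3, so this case is ruled out; weight (1/17)·0 = 0.
If it is in box 4 (prior 6/17): the host has 2 equally likely choices, so probability 1/2; weight (6/17)·(1/2) = 3/17.
The weights sum to 43/102.
So P(the gold coin in box 4 | the host opened box 3) = (3/17) / (43/102) = 18/43.

18/43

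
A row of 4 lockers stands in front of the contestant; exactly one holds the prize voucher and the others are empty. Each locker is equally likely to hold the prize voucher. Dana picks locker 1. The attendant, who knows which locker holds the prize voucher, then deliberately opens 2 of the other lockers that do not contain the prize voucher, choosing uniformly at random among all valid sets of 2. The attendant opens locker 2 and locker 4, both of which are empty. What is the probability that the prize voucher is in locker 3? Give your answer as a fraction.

Consider each possible location of the prize voucher in turn.
If it is in locker 1 (prior 1/4): the attendant has 3 equally likely choices, so probability 1/3; weight (1/4)·(1/3) = 1/12.
If it is in either of lockers 2 and 4 (prior 1/4 each): that locker was opened and seen not to hold the prize — ruled out; weight (1/4)·0 = 0 each.
If it is in locker 3 (prior 1/4): the attendant has no choice, probability 1; weight (1/4)·1 = 1/4.
The weights sum to 1/3.
So P(the prize voucher in locker 3 | the attendant opened locker 2 and locker 4) = (1/4) / (1/3) = 3/4.

3/4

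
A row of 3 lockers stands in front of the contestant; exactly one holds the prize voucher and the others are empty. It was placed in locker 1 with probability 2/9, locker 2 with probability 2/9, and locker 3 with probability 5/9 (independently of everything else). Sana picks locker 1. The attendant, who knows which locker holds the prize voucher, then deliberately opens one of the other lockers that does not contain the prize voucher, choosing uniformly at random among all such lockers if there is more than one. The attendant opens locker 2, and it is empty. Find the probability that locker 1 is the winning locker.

1/6

Apply Bayes' rule, conditioning on where the prize voucher actually is.
If it is in locker 1 (prior 2/9): the attendant has 2 equally likely choices, so probability 1/2; weight (2/9)·(1/2) = 1/9.
If it is in locker 2 (prior 2/9): the attendant opened locker 2, so this case is ruled out; weight (2/9)·0 = 0.
If it is in locker 3 (prior 5/9): the attendant has no choice, probability 1; weight (5/9)·1 = 5/9.
The weights sum to 2/3.
So P(the prize voucher in locker 1 | the attendant opened locker 2) = (1/9) / (2/3) = 1/6.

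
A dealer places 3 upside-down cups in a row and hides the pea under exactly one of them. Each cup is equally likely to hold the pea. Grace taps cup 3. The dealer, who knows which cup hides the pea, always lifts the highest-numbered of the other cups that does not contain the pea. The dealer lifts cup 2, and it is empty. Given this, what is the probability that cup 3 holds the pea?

Condition on the true location of the pea.
If it is under either of cups 1 and 3 (prior 1/3 each): cup 2 is the highest-numbered option available, probability 1; weight (1/3)·1 = 1/3 each.
If it is under cup 2 (prior 1/3): the dealer opened cup 2, so this case is ruled out; weight (1/3)·0 = 0.
The weights sum to 2/3.
So P(the pea under cup 3 | the dealer opened cup 2) = (1/3) / (2/3) = 1/2.

1/2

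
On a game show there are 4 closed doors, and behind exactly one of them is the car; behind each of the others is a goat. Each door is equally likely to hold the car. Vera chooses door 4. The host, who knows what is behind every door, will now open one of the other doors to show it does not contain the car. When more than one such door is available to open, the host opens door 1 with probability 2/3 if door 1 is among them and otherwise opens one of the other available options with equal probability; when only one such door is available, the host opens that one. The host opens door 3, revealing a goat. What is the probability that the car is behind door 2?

Apply Bayes' rule, conditioning on where the car actually is.
If it is behind door 1 (prior 1/4): door 1 holds the prize so is unavailable; the host chooses uniformly among the 2 others, probability 1/2; weight (1/4)·(1/2) = 1/8.
If it is behind door 2 (prior 1/4): door 1 is available but not opened, probability 1/3; weight (1/4)·(1/3) = 1/12.
If it is behind door 3 (prior 1/4): the host opened door 3, so this case is ruled out; weight (1/4)·0 = 0.
If it is behind door 4 (prior 1/4): door 1 is available but not opened; door 3 gets probability (1 − 2/3)/2 = 1/6; weight (1/4)·(1/6) = 1/24.
The weights sum to 1/4.
So P(the car behind door 2 | the host opened door 3) = (1/12) / (1/4) = 1/3.

1/3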